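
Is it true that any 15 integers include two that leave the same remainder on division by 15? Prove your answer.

Take the 15 consecutive integers 4, 5, …, 18: their residues mod 15 are all distinct because 15 ≤ 15.
So no two of them leave the same remainder on division by 15; the claim fails for this set.

No, the set {4, 5, 6, 7, 8, 9, 10, 11, 12, 13, 14, 15, 16, 17, 18} is a counterexample.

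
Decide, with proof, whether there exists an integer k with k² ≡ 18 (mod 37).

37 is prime, so by Euler's criterion 18 is a square mod 37 iff 18^((37−1)/2) = 18^18 ≡ 1 (mod 37).
Squaring successively (mod 37): 18^2 = 324 ≡ 28; 18^4 ≡ 28² = 784 ≡ 7; 18^8 ≡ 7² = 49 ≡ 12; 18^16 ≡ 12² = 144 ≡ 33.
Since 18 = 16 + 2, 18^18 ≡ 33 · 28; multiplying out mod 37: 33·28 = 924 ≡ 36. Thus 18^18 ≡ 36 ≡ −1 (mod 37).
The value −1 means 18 is a non-residue modulo 37, so k² ≡ 18 (mod 37) is impossible.

No, no such integer exists.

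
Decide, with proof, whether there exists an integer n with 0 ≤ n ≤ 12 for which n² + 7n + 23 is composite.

At n = 11: 11² + 7·11 + 23 = 221 = 13·17, which is composite.

n = 11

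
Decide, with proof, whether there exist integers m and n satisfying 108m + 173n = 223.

m = 119, n = -73

Since gcd(108, 173) = 1, every integer is an integer combination of 108 and 173.
Run the Euclidean algorithm on 173 and 108: 173 = 1·108 + 65, 108 = 1·65 + 43, 65 = 1·43 + 22, 43 = 1·22 + 21, 22 = 1·21 + 1, 21 = 21·1 + 0.
Unwinding: 1 = 22 − 1·21 = 22 − (43 − 1·22) = −43 + 2·22 = −43 + 2·(65 − 1·43) = 2·65 − 3·43 = 2·65 − 3·(108 − 1·65) = −3·108 + 5·65 = −3·108 + 5·(173 − 1·108) = 5·173 − 8·108, i.e. 108·(-8) + 173·5 = 1.
Scaling by 223 gives the particular solution (m, n) = (-1784, 1115).
Shifting by a multiple of (173, −108) keeps it a solution: m = -1784 + 11·173 = 119, n = 1115 − 11·108 = -73.
Check: 108·119 + 173·(-73) = 12852 − 12629 = 223. ✓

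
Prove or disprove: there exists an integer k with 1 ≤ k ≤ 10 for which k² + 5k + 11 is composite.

k = 6

At k = 6: 6² + 5·6 + 11 = 77 = 7·11, which is composite.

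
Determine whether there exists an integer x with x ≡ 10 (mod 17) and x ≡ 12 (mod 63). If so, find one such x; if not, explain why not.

gcd(17, 63) = 1, so the Chinese Remainder Theorem guarantees exactly one residue class mod 1071 satisfying both.
Write x = 10 + 17t and require 10 + 17t ≡ 12 (mod 63), i.e. 17t ≡ 2 (mod 63).
Invert 17 mod 63 by the Euclidean algorithm: 63 = 3·17 + 12, 17 = 1·12 + 5, 12 = 2·5 + 2, 5 = 2·2 + 1, 2 = 2·1 + 0; back-substituting, 1 = 5 − 2·2 = 5 − 2·(12 − 2·5) = −2·12 + 5·5 = −2·12 + 5·(17 − 1·12) = 5·17 − 7·12 = 5·17 − 7·(63 − 3·17) = −7·63 + 26·17. Hence 17·26 ≡ 1, so 17⁻¹ ≡ 26 (mod 63).
Therefore t ≡ 26·2 = 52 (mod 63).
With t = 52: x = 10 + 17·52 = 894.
Indeed 894 ≡ 10 (mod 17) and 894 ≡ 12 (mod 63).

x = 894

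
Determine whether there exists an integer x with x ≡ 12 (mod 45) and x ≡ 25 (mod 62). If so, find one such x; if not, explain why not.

x = 1947

gcd(45, 62) = 1, so the Chinese Remainder Theorem guarantees exactly one residue class mod 2790 satisfying both.
Any solution of the first congruence is x = 12 + 45t; substituting into the second, 45t ≡ 25 − 12 ≡ 13 (mod 62).
Invert 45 mod 62 by the Euclidean algorithm: 62 = 1·45 + 17, 45 = 2·17 + 11, 17 = 1·11 + 6, 11 = 1·6 + 5, 6 = 1·5 + 1, 5 = 5·1 + 0; back-substituting, 1 = 6 − 1·5 = 6 − (11 − 1·6) = −11 + 2·6 = −11 + 2·(17 − 1·11) = 2·17 − 3·11 = 2·17 − 3·(45 − 2·17) = −3·45 + 8·17 = −3·45 + 8·(62 − 1·45) = 8·62 − 11·45. Hence 45·(-11) ≡ 1, so 45⁻¹ ≡ -11 ≡ 51 (mod 62).
Therefore t ≡ 51·13 = 663 ≡ 43 (mod 62).
Taking t = 43 gives x = 12 + 45·43 = 1947.
Verify: 1947 = 43·45 + 12 and 1947 = 31·62 + 25. ✓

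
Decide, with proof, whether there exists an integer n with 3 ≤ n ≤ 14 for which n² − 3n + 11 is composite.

n = 14

At n = 14: 14² − 3·14 + 11 = 165 = 3·55, which is composite.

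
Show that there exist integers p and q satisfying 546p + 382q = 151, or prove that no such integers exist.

Any value of 546p + 382q is a multiple of gcd(546, 382) = 2.
But 151 is not a multiple of 2 (it leaves remainder 1).
Therefore 546p + 382q = 151 has no solution in integers.

There are no such integers.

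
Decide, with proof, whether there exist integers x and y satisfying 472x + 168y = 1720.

x = 4, y = -1

Since gcd(472, 168) = 8 and 1720 = 8·215, Bézout's identity guarantees a solution.
Dividing through by 8 reduces the equation to 59x + 21y = 215.
Dividing repeatedly: 59 = 2·21 + 17, 21 = 1·17 + 4, 17 = 4·4 + 1, 4 = 4·1 + 0.
Back-substituting, 1 = 17 − 4·4 = 17 − 4·(21 − 1·17) = −4·21 + 5·17 = −4·21 + 5·(59 − 2·21) = 5·59 − 14·21; that is, 59·5 + 21·(-14) = 1.
Multiplying through by 215: x = 5·215 = 1075, y = (-14)·215 = -3010 is a solution.
The general solution is x = 1075 + 21k, y = -3010 − 59k; taking k = -51 gives the smaller pair x = 4, y = -1.
Check: 472·4 + 168·(-1) = 1888 − 168 = 1720. ✓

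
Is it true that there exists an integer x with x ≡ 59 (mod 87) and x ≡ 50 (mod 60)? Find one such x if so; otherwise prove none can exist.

Here gcd(87, 60) = 3, and both 59 and 50 leave remainder 2 mod 3, so the system is consistent.
Write x = 59 + 87t. Then 87t ≡ 50 − 59 ≡ 51 (mod 60); dividing through by 3 gives 29t ≡ 17 (mod 20).
29 ≡ 9 (mod 20), so this reads 9t ≡ 17 (mod 20). Invert 9 mod 20 by the Euclidean algorithm: 20 = 2·9 + 2, 9 = 4·2 + 1, 2 = 2·1 + 0; back-substituting, 1 = 9 − 4·2 = 9 − 4·(20 − 2·9) = −4·20 + 9·9. Hence 9·9 ≡ 1, so 9⁻¹ ≡ 9 (mod 20).
Multiplying by 9: t ≡ 9·17 = 153 ≡ 13 (mod 20).
Then x = 59 + 87·13 = 1190.
Verify: 1190 = 13·87 + 59 and 1190 = 19·60 + 50. ✓

x = 1190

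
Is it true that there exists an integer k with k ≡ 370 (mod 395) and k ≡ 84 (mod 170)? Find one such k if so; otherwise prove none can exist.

gcd(395, 170) = 5. If k ≡ 370 (mod 395) and k ≡ 84 (mod 170), then k ≡ 370 (mod 5) and k ≡ 84 (mod 5).
However 370 ≡ 0 and 84 ≡ 4 (mod 5), and 0 ≠ 4.
So no integer satisfies both congruences.

There is no such integer.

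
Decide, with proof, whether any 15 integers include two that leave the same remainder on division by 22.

No, the set {63, 64, 65, 66, 67, 68, 69, 70, 71, 72, 73, 74, 75, 76, 77} is a counterexample.

Take the 15 consecutive integers 63, 64, …, 77: their residues mod 22 are all distinct because 15 ≤ 22.
So no two of them leave the same remainder on division by 22; the claim fails for this set.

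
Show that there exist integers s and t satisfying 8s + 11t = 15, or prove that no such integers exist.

s = 6, t = -3

Since gcd(8, 11) = 1, every integer is an integer combination of 8 and 11.
Dividing repeatedly: 11 = 1·8 + 3, 8 = 2·3 + 2, 3 = 1·2 + 1, 2 = 2·1 + 0.
Back-substituting, 1 = 3 − 1·2 = 3 − (8 − 2·3) = −8 + 3·3 = −8 + 3·(11 − 1·8) = 3·11 − 4·8; that is, 8·(-4) + 11·3 = 1.
Scaling by 15 gives the particular solution (s, t) = (-60, 45).
The general solution is s = -60 + 11k, t = 45 − 8k; taking k = 6 gives the smaller pair s = 6, t = -3.
Check: 8·6 + 11·(-3) = 48 − 33 = 15. ✓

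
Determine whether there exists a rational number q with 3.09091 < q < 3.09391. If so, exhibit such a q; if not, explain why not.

q = 99/32

Multiplying by 32: 32·3.09091 = 98.90912 and 32·3.09391 = 99.00512, so the integer 99 lies strictly between them.
So q = 99/32 works: it is a ratio of integers, and dividing 32·3.09091 < 99 < 32·3.09391 through by 32 gives 3.09091 < 99/32 < 3.09391.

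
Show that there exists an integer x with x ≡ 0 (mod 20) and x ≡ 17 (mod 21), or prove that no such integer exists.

Since 20 and 21 share no common factor, CRT says the pair of congruences has a solution (unique mod 420).
Any solution of the first congruence is x = 0 + 20t; substituting into the second, 20t ≡ 17 − 0 ≡ 17 (mod 21).
To invert 20 modulo 21: 21 = 1·20 + 1, 20 = 20·1 + 0, and unwinding, 1 = 21 − 1·20. Thus 20⁻¹ ≡ -1 ≡ 20 (mod 21).
Therefore t ≡ 20·17 = 340 ≡ 4 (mod 21).
Taking t = 4 gives x = 0 + 20·4 = 80.
Check: 80 mod 20 = 0, 80 mod 21 = 17. ✓

x = 80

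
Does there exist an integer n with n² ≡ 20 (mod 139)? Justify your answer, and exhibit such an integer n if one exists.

Take n = 24. Then 24² = 576 = 4·139 + 20, so 24² ≡ 20 (mod 139).

n = 24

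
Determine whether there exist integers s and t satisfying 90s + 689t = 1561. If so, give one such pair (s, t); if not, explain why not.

Since gcd(90, 689) = 1, every integer is an integer combination of 90 and 689.
Dividing repeatedly: 689 = 7·90 + 59, 90 = 1·59 + 31, 59 = 1·31 + 28, 31 = 1·28 + 3, 28 = 9·3 + 1, 3 = 3·1 + 0.
Working back up the chain: 1 = 28 − 9·3 = 28 − 9·(31 − 1·28) = −9·31 + 10·28 = −9·31 + 10·(59 − 1·31) = 10·59 − 19·31 = 10·59 − 19·(90 − 1·59) = −19·90 + 29·59 = −19·90 + 29·(689 − 7·90) = 29·689 − 222·90. So 90·(-222) + 689·29 = 1.
Times 1561: 90·(-346542) + 689·45269 = 1561, so (-346542, 45269) solves it.
Adding 503·689 to s and subtracting 503·90 from t gives the tidier solution (25, -1).
Check: 90·25 + 689·(-1) = 2250 − 689 = 1561. ✓

s = 25, t = -1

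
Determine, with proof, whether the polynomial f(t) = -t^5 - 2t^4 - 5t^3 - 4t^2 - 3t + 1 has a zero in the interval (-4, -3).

f(-4) = 781 and f(-3) = 190, both positive, so a sign-change argument is unavailable; we show f keeps this sign on the whole interval.
Shift to the endpoint -3: with t = -3 − u (0 < u < 1), one computes f(-3 − u) = u^5 + 13u^4 + 71u^3 + 203u^2 + 303u + 190.
The nonzero coefficients here are all positive, so for u > 0 every term is positive (or zero), and the constant term 190 is strictly positive.
Therefore f(t) > 0 throughout (-4, -3), and f has no zero there.

f has no root in that interval.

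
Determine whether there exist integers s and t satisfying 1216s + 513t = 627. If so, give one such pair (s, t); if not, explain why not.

s = 6, t = -13

gcd(1216, 513) = 19, and 19 divides 627, so integer solutions exist.
Dividing through by 19 reduces the equation to 64s + 27t = 33.
Euclidean algorithm: 64 = 2·27 + 10, 27 = 2·10 + 7, 10 = 1·7 + 3, 7 = 2·3 + 1, 3 = 3·1 + 0.
Unwinding: 1 = 7 − 2·3 = 7 − 2·(10 − 1·7) = −2·10 + 3·7 = −2·10 + 3·(27 − 2·10) = 3·27 − 8·10 = 3·27 − 8·(64 − 2·27) = −8·64 + 19·27, i.e. 64·(-8) + 27·19 = 1.
Scaling by 33 gives the particular solution (s, t) = (-264, 627).
Shifting by a multiple of (27, −64) keeps it a solution: s = -264 + 10·27 = 6, t = 627 − 10·64 = -13.
Check: 1216·6 + 513·(-13) = 7296 − 6669 = 627. ✓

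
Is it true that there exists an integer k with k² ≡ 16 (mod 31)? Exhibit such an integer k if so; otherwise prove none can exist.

k = 27

Take k = 27. Then 27² = 729 = 23·31 + 16, so 27² ≡ 16 (mod 31).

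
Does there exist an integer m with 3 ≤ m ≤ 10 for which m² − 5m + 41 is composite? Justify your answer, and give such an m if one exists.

m = 8

At m = 8: 8² − 5·8 + 41 = 65 = 5·13, which is composite.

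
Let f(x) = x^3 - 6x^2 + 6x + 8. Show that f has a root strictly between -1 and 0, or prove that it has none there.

f(-1) = -5 and f(0) = 8, which have opposite signs.
Since f is a polynomial it is continuous on [-1, 0].
By the Intermediate Value Theorem, f takes the value 0 somewhere in the open interval.

Such a root exists.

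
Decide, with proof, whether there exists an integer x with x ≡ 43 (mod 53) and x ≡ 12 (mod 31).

x = 43

Since 53 and 31 share no common factor, CRT says the pair of congruences has a solution (unique mod 1643).
Write x = 43 + 53t and require 43 + 53t ≡ 12 (mod 31), i.e. 53t ≡ 0 (mod 31).
53 ≡ 22 (mod 31), so this reads 22t ≡ 0 (mod 31). t = 0 satisfies this.
Taking t = 0 gives x = 43 + 53·0 = 43.
Verify: 43 = 0·53 + 43 and 43 = 1·31 + 12. ✓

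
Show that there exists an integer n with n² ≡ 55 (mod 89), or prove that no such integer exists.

n = 77

n = 77 works: 77² = 5929, and 5929 − 55 = 5874 = 66·89.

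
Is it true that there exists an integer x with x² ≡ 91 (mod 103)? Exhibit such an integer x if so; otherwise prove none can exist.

Take x = 83. Then 83² = 6889 = 66·103 + 91, so 83² ≡ 91 (mod 103).

x = 83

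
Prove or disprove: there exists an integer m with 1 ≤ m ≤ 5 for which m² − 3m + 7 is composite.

No such integer m in that range exists.

The values for m = 1, 2, …, 5 are 5, 5, 7, 11, 17, and each of these is prime.
So no value in the range makes the expression composite.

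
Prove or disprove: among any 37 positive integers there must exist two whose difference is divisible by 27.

True.

Partition the integers by their residue mod 27; there are 27 classes.
Since 37 > 27, two of the 37 integers must share a residue class by the pigeonhole principle; call them a and b.
Equal remainders mean a − b ≡ 0 (mod 27), so 27 divides their difference.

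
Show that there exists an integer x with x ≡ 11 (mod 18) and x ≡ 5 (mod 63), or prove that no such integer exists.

No such integer exists.

Both moduli are multiples of 9 = gcd(18, 63), so any solution would satisfy x ≡ 11 and x ≡ 5 modulo 9 simultaneously.
But 11 mod 9 = 2 while 5 mod 9 = 5, a contradiction.
Hence the system has no solution.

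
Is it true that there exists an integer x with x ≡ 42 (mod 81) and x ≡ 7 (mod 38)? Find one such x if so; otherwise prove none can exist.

The moduli 81 and 38 are coprime, so by the Chinese Remainder Theorem a unique solution modulo 3078 exists.
Any solution of the first congruence is x = 42 + 81t; substituting into the second, 81t ≡ 7 − 42 ≡ 3 (mod 38).
81 ≡ 5 (mod 38), so this reads 5t ≡ 3 (mod 38). Invert 5 mod 38 by the Euclidean algorithm: 38 = 7·5 + 3, 5 = 1·3 + 2, 3 = 1·2 + 1, 2 = 2·1 + 0; back-substituting, 1 = 3 − 1·2 = 3 − (5 − 1·3) = −5 + 2·3 = −5 + 2·(38 − 7·5) = 2·38 − 15·5. Hence 5·(-15) ≡ 1, so 5⁻¹ ≡ -15 ≡ 23 (mod 38).
Multiplying by 23: t ≡ 23·3 = 69 ≡ 31 (mod 38).
With t = 31: x = 42 + 81·31 = 2553.
Verify: 2553 = 31·81 + 42 and 2553 = 67·38 + 7. ✓

x = 2553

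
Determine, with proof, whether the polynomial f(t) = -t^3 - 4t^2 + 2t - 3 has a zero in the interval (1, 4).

The endpoint values f(1) = -6 and f(4) = -123 are both negative. Claim: f(t) < 0 for every t in (1, 4).
Substitute t = 1 + u, where 0 < u < 3 on the interval. Expanding, f(1 + u) = -u^3 - 7u^2 - 9u - 6.
The nonzero coefficients here are all negative, so for u > 0 every term is negative (or zero), and the constant term -6 is strictly negative.
Therefore f(t) < 0 throughout (1, 4), and f has no zero there.

f has no root in that interval.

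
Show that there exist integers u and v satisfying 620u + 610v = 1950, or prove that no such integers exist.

gcd(620, 610) = 10, and 10 divides 1950, so integer solutions exist.
Dividing through by 10 reduces the equation to 62u + 61v = 195.
Run the Euclidean algorithm on 62 and 61: 62 = 1·61 + 1, 61 = 61·1 + 0.
Working back up the chain: 1 = 62 − 1·61. So 62·1 + 61·(-1) = 1.
Multiplying through by 195: u = 1·195 = 195, v = (-1)·195 = -195 is a solution.
Subtracting 3·61 from u and adding 3·62 to v gives the tidier solution (12, -9).
Check: 620·12 + 610·(-9) = 7440 − 5490 = 1950. ✓

u = 12, v = -9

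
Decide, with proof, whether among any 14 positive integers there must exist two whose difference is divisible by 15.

No; for instance {27, 28, 29, 30, 31, 32, 33, 34, 35, 36, 37, 38, 39, 40} is a counterexample.

Consider the 14 integers 27, 28, …, 40. They lie in distinct residue classes modulo 15, since 14 ≤ 15.
The differences between them range over 1, …, 13, none of which is divisible by 15.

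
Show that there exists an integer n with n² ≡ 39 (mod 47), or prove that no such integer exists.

Apply Euler's criterion with the prime 47: 39 is a quadratic residue iff 39^23 ≡ 1 (mod 47), and a non-residue iff it is ≡ −1.
Repeated squaring mod 47: 39^2 = 1521 ≡ 17; 39^4 ≡ 17² = 289 ≡ 7; 39^8 ≡ 7² = 49 ≡ 2; 39^16 ≡ 2² = 4 ≡ 4.
Since 23 = 16 + 4 + 2 + 1, 39^23 ≡ 4 · 7 · 17 · 39; multiplying out mod 47: 4·7 = 28 ≡ 28, then 28·17 = 476 ≡ 6, then 6·39 = 234 ≡ 46. Thus 39^23 ≡ 46 ≡ −1 (mod 47).
The value −1 means 39 is a non-residue modulo 47, so n² ≡ 39 (mod 47) is impossible.

There is no such integer.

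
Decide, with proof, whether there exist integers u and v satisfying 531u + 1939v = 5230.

Since gcd(531, 1939) = 1, every integer is an integer combination of 531 and 1939.
Euclidean algorithm: 1939 = 3·531 + 346, 531 = 1·346 + 185, 346 = 1·185 + 161, 185 = 1·161 + 24, 161 = 6·24 + 17, 24 = 1·17 + 7, 17 = 2·7 + 3, 7 = 2·3 + 1, 3 = 3·1 + 0.
Back-substituting, 1 = 7 − 2·3 = 7 − 2·(17 − 2·7) = −2·17 + 5·7 = −2·17 + 5·(24 − 1·17) = 5·24 − 7·17 = 5·24 − 7·(161 − 6·24) = −7·161 + 47·24 = −7·161 + 47·(185 − 1·161) = 47·185 − 54·161 = 47·185 − 54·(346 − 1·185) = −54·346 + 101·185 = −54·346 + 101·(531 − 1·346) = 101·531 − 155·346 = 101·531 − 155·(1939 − 3·531) = −155·1939 + 566·531; that is, 531·566 + 1939·(-155) = 1.
Scaling by 5230 gives the particular solution (u, v) = (2960180, -810650).
Shifting by a multiple of (1939, −531) keeps it a solution: u = 2960180 − 1526·1939 = 1266, v = -810650 + 1526·531 = -344.
Check: 531·1266 + 1939·(-344) = 672246 − 667016 = 5230. ✓

u = 1266, v = -344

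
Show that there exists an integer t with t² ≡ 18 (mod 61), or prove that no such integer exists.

Apply Euler's criterion with the prime 61: 18 is a quadratic residue iff 18^30 ≡ 1 (mod 61), and a non-residue iff it is ≡ −1.
Squaring successively (mod 61): 18^2 = 324 ≡ 19; 18^4 ≡ 19² = 361 ≡ 56; 18^8 ≡ 56² = 3136 ≡ 25; 18^16 ≡ 25² = 625 ≡ 15.
Since 30 = 16 + 8 + 4 + 2, 18^30 ≡ 15 · 25 · 56 · 19; multiplying out mod 61: 15·25 = 375 ≡ 9, then 9·56 = 504 ≡ 16, then 16·19 = 304 ≡ 60. Thus 18^30 ≡ 60 ≡ −1 (mod 61).
By Euler's criterion 18 is a quadratic non-residue mod 61: no t satisfies t² ≡ 18 (mod 61).

There is no such integer.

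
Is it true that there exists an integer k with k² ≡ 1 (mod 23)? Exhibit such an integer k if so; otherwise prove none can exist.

k = 22 works: 22² = 484, and 484 − 1 = 483 = 21·23.

k = 22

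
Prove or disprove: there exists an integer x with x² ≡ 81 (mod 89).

x = 80

x = 80 works: 80² = 6400, and 6400 − 81 = 6319 = 71·89.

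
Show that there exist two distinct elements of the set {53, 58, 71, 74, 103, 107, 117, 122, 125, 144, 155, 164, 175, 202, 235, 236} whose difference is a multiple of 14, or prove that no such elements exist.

53 and 235 are such a pair.

53 mod 14 = 11 and 235 mod 14 = 11, so 235 − 53 = 182 = 13·14.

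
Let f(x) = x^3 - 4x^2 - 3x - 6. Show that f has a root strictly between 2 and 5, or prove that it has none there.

Such a root exists.

f(2) = -20 and f(5) = 4, which have opposite signs.
f is continuous everywhere (it is a polynomial), in particular on [2, 5].
By the Intermediate Value Theorem, f takes the value 0 somewhere in the open interval.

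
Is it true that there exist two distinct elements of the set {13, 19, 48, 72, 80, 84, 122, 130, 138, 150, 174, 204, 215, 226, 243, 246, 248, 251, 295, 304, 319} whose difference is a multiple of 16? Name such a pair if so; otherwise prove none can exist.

Yes: 19 and 243.

Reduce each element mod 16: 13↦13, 19↦3, 48↦0, 72↦8, 80↦0, 84↦4, 122↦10, 130↦2, 138↦10, 150↦6, 174↦14, 204↦12, 215↦7, 226↦2, 243↦3, 246↦6, 248↦8, 251↦11, 295↦7, 304↦0, 319↦15. The residue 3 repeats (at 19 and 243), and 243 − 19 = 224 = 14·16.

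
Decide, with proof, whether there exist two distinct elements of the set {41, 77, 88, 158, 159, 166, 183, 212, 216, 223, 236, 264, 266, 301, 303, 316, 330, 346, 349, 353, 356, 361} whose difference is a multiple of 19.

The pair (41, 212) works.

41 mod 19 = 3 and 212 mod 19 = 3, so 212 − 41 = 171 = 9·19.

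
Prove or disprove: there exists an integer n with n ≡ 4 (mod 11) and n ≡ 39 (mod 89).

n = 840

The moduli 11 and 89 are coprime, so by the Chinese Remainder Theorem a unique solution modulo 979 exists.
Any solution of the first congruence is n = 4 + 11t; substituting into the second, 11t ≡ 39 − 4 ≡ 35 (mod 89).
Note 11·81 = 891 ≡ 1 (mod 89) (as 891 − 1 = 10·89), so 11⁻¹ ≡ 81.
Therefore t ≡ 81·35 = 2835 ≡ 76 (mod 89).
With t = 76: n = 4 + 11·76 = 840.
Verify: 840 = 76·11 + 4 and 840 = 9·89 + 39. ✓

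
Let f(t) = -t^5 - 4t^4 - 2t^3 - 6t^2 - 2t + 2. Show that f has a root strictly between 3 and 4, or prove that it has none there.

No.

The endpoint values f(3) = -679 and f(4) = -2278 are both negative. Claim: f(t) < 0 for every t in (3, 4).
Shift to the endpoint 3: with t = 3 + u (0 < u < 1), one computes f(3 + u) = -u^5 - 19u^4 - 140u^3 - 510u^2 - 929u - 679.
The nonzero coefficients here are all negative, so for u > 0 every term is negative (or zero), and the constant term -679 is strictly negative.
Therefore f(t) < 0 throughout (3, 4), and f has no zero there.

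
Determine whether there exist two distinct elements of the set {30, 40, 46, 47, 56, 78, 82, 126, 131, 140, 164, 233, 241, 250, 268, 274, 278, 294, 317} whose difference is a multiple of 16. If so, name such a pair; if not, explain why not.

Reduce each element mod 16: 30↦14, 40↦8, 46↦14, 47↦15, 56↦8, 78↦14, 82↦2, 126↦14, 131↦3, 140↦12, 164↦4, 233↦9, 241↦1, 250↦10, 268↦12, 274↦2, 278↦6, 294↦6, 317↦13. The residue 14 repeats (at 30 and 46), and 46 − 30 = 16 = 1·16.

Yes: 30 and 46.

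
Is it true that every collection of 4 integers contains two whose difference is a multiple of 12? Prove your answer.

Take the 4 consecutive integers 47, 48, 49, 50: their residues mod 12 are all distinct because 4 ≤ 12.
Any two of them differ by at most 3 < 12 and by at least 1, so no difference is a multiple of 12.

No, the set {47, 48, 49, 50} is a counterexample.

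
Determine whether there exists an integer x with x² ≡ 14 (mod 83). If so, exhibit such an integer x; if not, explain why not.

83 is prime, so by Euler's criterion 14 is a square mod 83 iff 14^((83−1)/2) = 14^41 ≡ 1 (mod 83).
Repeated squaring mod 83: 14^2 = 196 ≡ 30; 14^4 ≡ 30² = 900 ≡ 70; 14^8 ≡ 70² = 4900 ≡ 3; 14^16 ≡ 3² = 9 ≡ 9; 14^32 ≡ 9² = 81 ≡ 81.
Since 41 = 32 + 8 + 1, 14^41 ≡ 81 · 3 · 14; multiplying out mod 83: 81·3 = 243 ≡ 77, then 77·14 = 1078 ≡ 82. Thus 14^41 ≡ 82 ≡ −1 (mod 83).
The value −1 means 14 is a non-residue modulo 83, so x² ≡ 14 (mod 83) is impossible.

No such integer exists.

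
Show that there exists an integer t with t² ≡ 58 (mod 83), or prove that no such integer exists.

There is no such integer.

Apply Euler's criterion with the prime 83: 58 is a quadratic residue iff 58^41 ≡ 1 (mod 83), and a non-residue iff it is ≡ −1.
Squaring successively (mod 83): 58^2 = 3364 ≡ 44; 58^4 ≡ 44² = 1936 ≡ 27; 58^8 ≡ 27² = 729 ≡ 65; 58^16 ≡ 65² = 4225 ≡ 75; 58^32 ≡ 75² = 5625 ≡ 64.
Since 41 = 32 + 8 + 1, 58^41 ≡ 64 · 65 · 58; multiplying out mod 83: 64·65 = 4160 ≡ 10, then 10·58 = 580 ≡ 82. Thus 58^41 ≡ 82 ≡ −1 (mod 83).
The value −1 means 58 is a non-residue modulo 83, so t² ≡ 58 (mod 83) is impossible.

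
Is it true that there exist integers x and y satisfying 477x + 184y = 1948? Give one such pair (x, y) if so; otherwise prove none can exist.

x = 28, y = -62

477 and 184 are coprime, so 477x + 184y ranges over all of ℤ.
Dividing repeatedly: 477 = 2·184 + 109, 184 = 1·109 + 75, 109 = 1·75 + 34, 75 = 2·34 + 7, 34 = 4·7 + 6, 7 = 1·6 + 1, 6 = 6·1 + 0.
Unwinding: 1 = 7 − 1·6 = 7 − (34 − 4·7) = −34 + 5·7 = −34 + 5·(75 − 2·34) = 5·75 − 11·34 = 5·75 − 11·(109 − 1·75) = −11·109 + 16·75 = −11·109 + 16·(184 − 1·109) = 16·184 − 27·109 = 16·184 − 27·(477 − 2·184) = −27·477 + 70·184, i.e. 477·(-27) + 184·70 = 1.
Scaling by 1948 gives the particular solution (x, y) = (-52596, 136360).
The general solution is x = -52596 + 184k, y = 136360 − 477k; taking k = 286 gives the smaller pair x = 28, y = -62.
Check: 477·28 + 184·(-62) = 13356 − 11408 = 1948. ✓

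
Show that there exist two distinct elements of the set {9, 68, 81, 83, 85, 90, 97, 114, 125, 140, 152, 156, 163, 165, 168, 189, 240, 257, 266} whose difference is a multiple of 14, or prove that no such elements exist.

The pair (9, 163) works.

Both 9 and 163 leave remainder 9 on division by 14; their difference 154 = 11·14 is a multiple of 14.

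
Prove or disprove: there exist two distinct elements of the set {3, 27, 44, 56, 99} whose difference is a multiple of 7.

No, no such pair exists.

Residues mod 7: 3↦3, 27↦6, 44↦2, 56↦0, 99↦1.
These 5 residues are pairwise different, hence no difference of two elements is divisible by 7.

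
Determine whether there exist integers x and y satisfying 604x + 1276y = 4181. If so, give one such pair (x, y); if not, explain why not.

Any value of 604x + 1276y is a multiple of gcd(604, 1276) = 4.
But 4181 = 4·1045 + 1, so 4 ∤ 4181.
So the equation is unsolvable over ℤ.

No such integers exist.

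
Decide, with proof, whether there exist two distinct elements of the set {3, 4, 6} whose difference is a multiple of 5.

No, no such pair exists.

Residues mod 5: 3↦3, 4↦4, 6↦1.
All 3 residues are distinct, so no two elements differ by a multiple of 5.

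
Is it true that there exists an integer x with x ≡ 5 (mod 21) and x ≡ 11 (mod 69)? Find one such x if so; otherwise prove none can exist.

The moduli are not coprime: gcd(21, 69) = 3. Compatibility requires 3 ∣ (11 − 5) = 6, which holds, so solutions exist.
Put x = 5 + 21t, so we need 21t ≡ 6 (mod 69), equivalently (divide by 3) 7t ≡ 2 (mod 23).
Since 7·10 = 70 = 3·23 + 1, the inverse of 7 mod 23 is 10.
Therefore t ≡ 10·2 = 20 (mod 23).
Then x = 5 + 21·20 = 425.
Indeed 425 ≡ 5 (mod 21) and 425 ≡ 11 (mod 69).

x = 425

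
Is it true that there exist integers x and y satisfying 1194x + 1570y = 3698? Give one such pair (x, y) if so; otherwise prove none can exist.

gcd(1194, 1570) = 2, and 2 divides 3698, so integer solutions exist.
Dividing through by 2 reduces the equation to 597x + 785y = 1849.
Dividing repeatedly: 785 = 1·597 + 188, 597 = 3·188 + 33, 188 = 5·33 + 23, 33 = 1·23 + 10, 23 = 2·10 + 3, 10 = 3·3 + 1, 3 = 3·1 + 0.
Unwinding: 1 = 10 − 3·3 = 10 − 3·(23 − 2·10) = −3·23 + 7·10 = −3·23 + 7·(33 − 1·23) = 7·33 − 10·23 = 7·33 − 10·(188 − 5·33) = −10·188 + 57·33 = −10·188 + 57·(597 − 3·188) = 57·597 − 181·188 = 57·597 − 181·(785 − 1·597) = −181·785 + 238·597, i.e. 597·238 + 785·(-181) = 1.
Scaling by 1849 gives the particular solution (x, y) = (440062, -334669).
Shifting by a multiple of (785, −597) keeps it a solution: x = 440062 − 560·785 = 462, y = -334669 + 560·597 = -349.
Check: 1194·462 + 1570·(-349) = 551628 − 547930 = 3698. ✓

x = 462, y = -349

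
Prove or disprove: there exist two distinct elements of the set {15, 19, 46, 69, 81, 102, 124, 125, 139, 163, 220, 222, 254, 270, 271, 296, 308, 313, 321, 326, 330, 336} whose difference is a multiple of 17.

15 and 270 are such a pair.

Reduce each element mod 17: 15↦15, 19↦2, 46↦12, 69↦1, 81↦13, 102↦0, 124↦5, 125↦6, 139↦3, 163↦10, 220↦16, 222↦1, 254↦16, 270↦15, 271↦16, 296↦7, 308↦2, 313↦7, 321↦15, 326↦3, 330↦7, 336↦13. The residue 15 repeats (at 15 and 270), and 270 − 15 = 255 = 15·17.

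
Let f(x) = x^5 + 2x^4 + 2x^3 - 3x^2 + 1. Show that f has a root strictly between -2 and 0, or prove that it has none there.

Such a root exists.

f(-2) = -27 and f(0) = 1, which have opposite signs.
f is continuous everywhere (it is a polynomial), in particular on [-2, 0].
By the Intermediate Value Theorem f must vanish at some point of (-2, 0).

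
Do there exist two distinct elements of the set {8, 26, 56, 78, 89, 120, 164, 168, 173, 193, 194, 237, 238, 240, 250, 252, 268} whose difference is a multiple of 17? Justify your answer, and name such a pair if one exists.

Two integers differ by a multiple of 17 exactly when they have the same residue mod 17. The residues are 8↦8, 26↦9, 56↦5, 78↦10, 89↦4, 120↦1, 164↦11, 168↦15, 173↦3, 193↦6, 194↦7, 237↦16, 238↦0, 240↦2, 250↦12, 252↦14, 268↦13.
These 17 residues are pairwise different, hence no difference of two elements is divisible by 17.

No such pair exists.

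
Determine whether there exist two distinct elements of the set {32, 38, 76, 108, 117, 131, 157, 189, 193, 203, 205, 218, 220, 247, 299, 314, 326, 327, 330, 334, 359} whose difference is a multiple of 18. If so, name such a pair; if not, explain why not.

38 and 218 are such a pair.

Both 38 and 218 leave remainder 2 on division by 18; their difference 180 = 10·18 is a multiple of 18.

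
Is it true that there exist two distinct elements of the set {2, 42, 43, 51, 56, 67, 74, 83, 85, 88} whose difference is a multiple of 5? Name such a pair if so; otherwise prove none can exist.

Reduce each element mod 5: 2↦2, 42↦2, 43↦3, 51↦1, 56↦1, 67↦2, 74↦4, 83↦3, 85↦0, 88↦3. The residue 2 repeats (at 2 and 42), and 42 − 2 = 40 = 8·5.

The pair (2, 42) works.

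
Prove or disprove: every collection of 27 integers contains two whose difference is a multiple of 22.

True.

Partition the integers by their residue mod 22; there are 22 classes.
Since 27 > 22, two of the 27 integers must share a residue class by the pigeonhole principle; call them a and b.
Their difference a − b is then a multiple of 22.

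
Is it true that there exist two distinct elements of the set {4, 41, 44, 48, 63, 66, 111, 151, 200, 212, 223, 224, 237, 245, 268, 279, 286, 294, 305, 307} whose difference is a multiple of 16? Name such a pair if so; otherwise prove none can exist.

Yes: 4 and 212.

Reduce each element mod 16: 4↦4, 41↦9, 44↦12, 48↦0, 63↦15, 66↦2, 111↦15, 151↦7, 200↦8, 212↦4, 223↦15, 224↦0, 237↦13, 245↦5, 268↦12, 279↦7, 286↦14, 294↦6, 305↦1, 307↦3. The residue 4 repeats (at 4 and 212), and 212 − 4 = 208 = 13·16.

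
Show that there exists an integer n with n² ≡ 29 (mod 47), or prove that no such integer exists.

47 is prime, so by Euler's criterion 29 is a square mod 47 iff 29^((47−1)/2) = 29^23 ≡ 1 (mod 47).
Repeated squaring mod 47: 29^2 = 841 ≡ 42; 29^4 ≡ 42² = 1764 ≡ 25; 29^8 ≡ 25² = 625 ≡ 14; 29^16 ≡ 14² = 196 ≡ 8.
Since 23 = 16 + 4 + 2 + 1, 29^23 ≡ 8 · 25 · 42 · 29; multiplying out mod 47: 8·25 = 200 ≡ 12, then 12·42 = 504 ≡ 34, then 34·29 = 986 ≡ 46. Thus 29^23 ≡ 46 ≡ −1 (mod 47).
The value −1 means 29 is a non-residue modulo 47, so n² ≡ 29 (mod 47) is impossible.

No such integer exists.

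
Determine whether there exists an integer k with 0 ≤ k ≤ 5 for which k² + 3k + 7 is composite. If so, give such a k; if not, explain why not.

k = 3

At k = 3: 3² + 3·3 + 7 = 25 = 5·5, which is composite.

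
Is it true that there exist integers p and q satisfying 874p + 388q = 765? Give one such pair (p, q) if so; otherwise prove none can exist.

gcd(874, 388) = 2, so every integer of the form 874p + 388q is a multiple of 2.
However 765 leaves remainder 1 on division by 2.
Therefore 874p + 388q = 765 has no solution in integers.

No, no such integers exist.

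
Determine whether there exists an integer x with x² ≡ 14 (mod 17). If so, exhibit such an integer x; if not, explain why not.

Squares mod 17 repeat after x = 8 (as (−x)² = x²); for x = 0..8 they are 0, 1, 4, 9, 16, 8, 2, 15, 13.
So the quadratic residues mod 17 are {0, 1, 2, 4, 8, 9, 13, 15, 16}, and 14 is not among them.
Therefore x² ≡ 14 (mod 17) has no solution.

No such integer exists.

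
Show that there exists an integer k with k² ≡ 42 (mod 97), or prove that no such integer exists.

No such integer exists.

97 is prime, so by Euler's criterion 42 is a square mod 97 iff 42^((97−1)/2) = 42^48 ≡ 1 (mod 97).
Squaring successively (mod 97): 42^2 = 1764 ≡ 18; 42^4 ≡ 18² = 324 ≡ 33; 42^8 ≡ 33² = 1089 ≡ 22; 42^16 ≡ 22² = 484 ≡ 96; 42^32 ≡ 96² = 9216 ≡ 1.
Since 48 = 32 + 16, 42^48 ≡ 1 · 96; multiplying out mod 97: 1·96 = 96 ≡ 96. Thus 42^48 ≡ 96 ≡ −1 (mod 97).
By Euler's criterion 42 is a quadratic non-residue mod 97: no k satisfies k² ≡ 42 (mod 97).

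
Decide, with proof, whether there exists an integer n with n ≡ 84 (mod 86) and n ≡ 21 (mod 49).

Since 86 and 49 share no common factor, CRT says the pair of congruences has a solution (unique mod 4214).
Write n = 84 + 86t and require 84 + 86t ≡ 21 (mod 49), i.e. 86t ≡ 35 (mod 49).
86 ≡ 37 (mod 49), so this reads 37t ≡ 35 (mod 49). Note 37·4 = 148 ≡ 1 (mod 49) (as 148 − 1 = 3·49), so 37⁻¹ ≡ 4.
Therefore t ≡ 4·35 = 140 ≡ 42 (mod 49).
Taking t = 42 gives n = 84 + 86·42 = 3696.
Verify: 3696 = 42·86 + 84 and 3696 = 75·49 + 21. ✓

n = 3696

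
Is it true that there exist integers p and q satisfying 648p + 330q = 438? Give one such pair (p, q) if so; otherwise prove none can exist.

Every value of 648p + 330q is a multiple of gcd(648, 330) = 6; since 6 ∣ 438, solutions exist.
Dividing through by 6 reduces the equation to 108p + 55q = 73.
Euclidean algorithm: 108 = 1·55 + 53, 55 = 1·53 + 2, 53 = 26·2 + 1, 2 = 2·1 + 0.
Back-substituting, 1 = 53 − 26·2 = 53 − 26·(55 − 1·53) = −26·55 + 27·53 = −26·55 + 27·(108 − 1·55) = 27·108 − 53·55; that is, 108·27 + 55·(-53) = 1.
Scaling by 73 gives the particular solution (p, q) = (1971, -3869).
Subtracting 35·55 from p and adding 35·108 to q gives the tidier solution (46, -89).
Indeed 648·46 + 330·(-89) = 29808 − 29370 = 438.

p = 46, q = -89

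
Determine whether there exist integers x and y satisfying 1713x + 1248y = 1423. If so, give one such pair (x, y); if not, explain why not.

No, no such integers exist.

Any value of 1713x + 1248y is a multiple of gcd(1713, 1248) = 3.
But 1423 is not a multiple of 3 (it leaves remainder 1).
So the equation is unsolvable over ℤ.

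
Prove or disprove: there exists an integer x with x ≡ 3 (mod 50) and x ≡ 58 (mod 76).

Both moduli are multiples of 2 = gcd(50, 76), so any solution would satisfy x ≡ 3 and x ≡ 58 modulo 2 simultaneously.
These are incompatible: 3 − 58 = -55 is not divisible by 2.
So no integer satisfies both congruences.

No, no such integer exists.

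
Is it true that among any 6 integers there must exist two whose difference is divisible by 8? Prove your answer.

Try 6 consecutive integers, 19, 20, …, 24. Their remainders mod 8 are 3, 4, 5, 6, 7, 0 — pairwise different, as any 6 ≤ 8 consecutive integers have distinct residues.
Any two of them differ by at most 5 < 8 and by at least 1, so no difference is a multiple of 8.

No; for instance {19, 20, 21, 22, 23, 24} is a counterexample.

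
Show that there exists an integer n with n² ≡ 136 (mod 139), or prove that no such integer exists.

n = 54 works: 54² = 2916, and 2916 − 136 = 2780 = 20·139.

n = 54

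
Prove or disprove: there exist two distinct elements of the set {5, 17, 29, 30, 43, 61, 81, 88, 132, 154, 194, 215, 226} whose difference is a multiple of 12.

Yes: 5 and 17.

5 mod 12 = 5 and 17 mod 12 = 5, so 17 − 5 = 12 = 1·12.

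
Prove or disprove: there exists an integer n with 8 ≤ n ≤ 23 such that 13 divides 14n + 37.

Scanning upward from n = 8 gives 149, 163, 177, 191, 205, 219, 233, none divisible by 13. Try n = 15: 14·15 + 37 = 247 = 19·13, which is divisible by 13.

n = 15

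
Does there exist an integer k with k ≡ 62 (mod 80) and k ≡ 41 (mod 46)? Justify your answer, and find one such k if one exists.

Reduce both congruences modulo 2, which divides 80 and 46: they say k ≡ 62 (mod 2) and k ≡ 41 (mod 2).
However 62 ≡ 0 and 41 ≡ 1 (mod 2), and 0 ≠ 1.
Therefore no such k exists.

No such integer exists.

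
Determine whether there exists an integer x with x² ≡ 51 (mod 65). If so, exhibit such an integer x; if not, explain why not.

x = 34

Take x = 34. Then 34² = 1156 = 17·65 + 51, so 34² ≡ 51 (mod 65).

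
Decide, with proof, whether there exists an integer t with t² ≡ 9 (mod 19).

t = 16

Take t = 16. Then 16² = 256 = 13·19 + 9, so 16² ≡ 9 (mod 19).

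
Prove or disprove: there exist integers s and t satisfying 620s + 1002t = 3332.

Every value of 620s + 1002t is a multiple of gcd(620, 1002) = 2; since 2 ∣ 3332, solutions exist.
Dividing through by 2 reduces the equation to 310s + 501t = 1666.
Run the Euclidean algorithm on 501 and 310: 501 = 1·310 + 191, 310 = 1·191 + 119, 191 = 1·119 + 72, 119 = 1·72 + 47, 72 = 1·47 + 25, 47 = 1·25 + 22, 25 = 1·22 + 3, 22 = 7·3 + 1, 3 = 3·1 + 0.
Unwinding: 1 = 22 − 7·3 = 22 − 7·(25 − 1·22) = −7·25 + 8·22 = −7·25 + 8·(47 − 1·25) = 8·47 − 15·25 = 8·47 − 15·(72 − 1·47) = −15·72 + 23·47 = −15·72 + 23·(119 − 1·72) = 23·119 − 38·72 = 23·119 − 38·(191 − 1·119) = −38·191 + 61·119 = −38·191 + 61·(310 − 1·191) = 61·310 − 99·191 = 61·310 − 99·(501 − 1·310) = −99·501 + 160·310, i.e. 310·160 + 501·(-99) = 1.
Multiplying through by 1666: s = 160·1666 = 266560, t = (-99)·1666 = -164934 is a solution.
Shifting by a multiple of (501, −310) keeps it a solution: s = 266560 − 532·501 = 28, t = -164934 + 532·310 = -14.
Check: 620·28 + 1002·(-14) = 17360 − 14028 = 3332. ✓

s = 28, t = -14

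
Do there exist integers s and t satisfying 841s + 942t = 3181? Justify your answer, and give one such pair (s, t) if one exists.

s = 211, t = -185

Since gcd(841, 942) = 1, every integer is an integer combination of 841 and 942.
Run the Euclidean algorithm on 942 and 841: 942 = 1·841 + 101, 841 = 8·101 + 33, 101 = 3·33 + 2, 33 = 16·2 + 1, 2 = 2·1 + 0.
Working back up the chain: 1 = 33 − 16·2 = 33 − 16·(101 − 3·33) = −16·101 + 49·33 = −16·101 + 49·(841 − 8·101) = 49·841 − 408·101 = 49·841 − 408·(942 − 1·841) = −408·942 + 457·841. So 841·457 + 942·(-408) = 1.
Scaling by 3181 gives the particular solution (s, t) = (1453717, -1297848).
Shifting by a multiple of (942, −841) keeps it a solution: s = 1453717 − 1543·942 = 211, t = -1297848 + 1543·841 = -185.
Check: 841·211 + 942·(-185) = 177451 − 174270 = 3181. ✓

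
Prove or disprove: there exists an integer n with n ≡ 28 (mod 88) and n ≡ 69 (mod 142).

No such integer exists.

Both moduli are multiples of 2 = gcd(88, 142), so any solution would satisfy n ≡ 28 and n ≡ 69 modulo 2 simultaneously.
These are incompatible: 28 − 69 = -41 is not divisible by 2.
Hence the system has no solution.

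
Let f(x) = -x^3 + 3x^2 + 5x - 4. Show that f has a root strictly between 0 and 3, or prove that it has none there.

f(0) = -4 and f(3) = 11, which have opposite signs.
f is continuous everywhere (it is a polynomial), in particular on [0, 3].
By the Intermediate Value Theorem f must vanish at some point of (0, 3).

Such a root exists.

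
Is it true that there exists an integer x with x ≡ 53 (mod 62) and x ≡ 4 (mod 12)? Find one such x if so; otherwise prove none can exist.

Reduce both congruences modulo 2, which divides 62 and 12: they say x ≡ 53 (mod 2) and x ≡ 4 (mod 2).
But 53 mod 2 = 1 while 4 mod 2 = 0, a contradiction.
Hence the system has no solution.

There is no such integer.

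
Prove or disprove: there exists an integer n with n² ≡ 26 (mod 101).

There is no such integer.

Apply Euler's criterion with the prime 101: 26 is a quadratic residue iff 26^50 ≡ 1 (mod 101), and a non-residue iff it is ≡ −1.
Squaring successively (mod 101): 26^2 = 676 ≡ 70; 26^4 ≡ 70² = 4900 ≡ 52; 26^8 ≡ 52² = 2704 ≡ 78; 26^16 ≡ 78² = 6084 ≡ 24; 26^32 ≡ 24² = 576 ≡ 71.
Since 50 = 32 + 16 + 2, 26^50 ≡ 71 · 24 · 70; multiplying out mod 101: 71·24 = 1704 ≡ 88, then 88·70 = 6160 ≡ 100. Thus 26^50 ≡ 100 ≡ −1 (mod 101).
By Euler's criterion 26 is a quadratic non-residue mod 101: no n satisfies n² ≡ 26 (mod 101).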